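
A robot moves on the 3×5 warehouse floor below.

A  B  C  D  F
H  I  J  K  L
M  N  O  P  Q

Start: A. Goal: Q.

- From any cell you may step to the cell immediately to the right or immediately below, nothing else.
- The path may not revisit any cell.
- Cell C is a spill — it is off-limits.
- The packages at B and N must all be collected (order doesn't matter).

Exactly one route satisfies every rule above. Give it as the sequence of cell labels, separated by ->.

Moves only go right or down, so the column and row indices never decrease.
Route from A: right to B, 2× down (reaching N), 3× right (reaching Q) — 6 moves in all.
Check: all required cells visited.

A -> B -> I -> N -> O -> P -> Q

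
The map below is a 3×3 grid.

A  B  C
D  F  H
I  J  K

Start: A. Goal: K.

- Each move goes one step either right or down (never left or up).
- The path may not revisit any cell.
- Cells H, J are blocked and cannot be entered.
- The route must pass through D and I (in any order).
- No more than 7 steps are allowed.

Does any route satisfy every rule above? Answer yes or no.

no

Right/down moves force the required cells to be taken in the order D, I. Every right/down route from I to K runs into a blocked cell, so that leg cannot be completed.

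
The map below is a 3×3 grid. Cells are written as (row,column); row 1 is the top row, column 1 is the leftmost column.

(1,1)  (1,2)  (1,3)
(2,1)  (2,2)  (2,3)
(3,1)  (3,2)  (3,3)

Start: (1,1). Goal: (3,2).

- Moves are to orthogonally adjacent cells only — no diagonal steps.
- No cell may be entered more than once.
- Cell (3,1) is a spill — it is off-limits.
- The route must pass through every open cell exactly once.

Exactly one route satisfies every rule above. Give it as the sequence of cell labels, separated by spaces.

Need to visit all 8 open cells exactly once, starting at (1,1) and ending at (3,2).
Cell (3,3) has only two open neighbours ((2,3) and (3,2)), so the path must pass straight through it: one of those is the cell it's entered from and the other is where it exits.
Route from (1,1): down to (2,1), right to (2,2), up to (1,2), right to (1,3), 2× down (reaching (3,3)), left to (3,2) — 7 moves in all.
Check: all 8 open cells covered.

(1,1) (2,1) (2,2) (1,2) (1,3) (2,3) (3,3) (3,2)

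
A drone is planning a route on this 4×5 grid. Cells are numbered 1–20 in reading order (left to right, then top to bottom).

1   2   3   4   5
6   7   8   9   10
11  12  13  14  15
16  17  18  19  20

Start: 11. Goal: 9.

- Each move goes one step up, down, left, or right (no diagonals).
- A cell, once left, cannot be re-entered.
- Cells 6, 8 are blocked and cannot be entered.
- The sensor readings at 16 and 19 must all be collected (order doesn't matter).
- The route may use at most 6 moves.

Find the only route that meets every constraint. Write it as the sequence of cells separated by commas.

Any route must reach 16 and 19 and still end at 9 within 6 moves, so the order of the required stops is forced.
Route from 11: down 1 to 16, right 3 to 19, up 2 to 9 — 6 moves in all.
Check: all required cells visited; 6 ≤ 6 moves.

11, 16, 17, 18, 19, 14, 9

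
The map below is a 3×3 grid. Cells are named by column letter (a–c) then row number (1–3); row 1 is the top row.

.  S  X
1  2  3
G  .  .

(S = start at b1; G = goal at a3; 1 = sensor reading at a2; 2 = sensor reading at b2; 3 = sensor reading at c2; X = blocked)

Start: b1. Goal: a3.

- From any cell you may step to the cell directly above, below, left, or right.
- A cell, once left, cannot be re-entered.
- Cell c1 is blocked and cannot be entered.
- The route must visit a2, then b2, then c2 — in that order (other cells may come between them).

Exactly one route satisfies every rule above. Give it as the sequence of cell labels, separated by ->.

b1 -> a1 -> a2 -> b2 -> c2 -> c3 -> b3 -> a3

The waypoints must appear in the order a2, b2, c2, with no cell reused.
Route from b1: left 1 to a1, down 1 to a2, right 2 to c2, down 1 to c3, left 2 to a3 — 7 moves in all.
Check: order respected (1 at step 2, 2 at step 3, 3 at step 4).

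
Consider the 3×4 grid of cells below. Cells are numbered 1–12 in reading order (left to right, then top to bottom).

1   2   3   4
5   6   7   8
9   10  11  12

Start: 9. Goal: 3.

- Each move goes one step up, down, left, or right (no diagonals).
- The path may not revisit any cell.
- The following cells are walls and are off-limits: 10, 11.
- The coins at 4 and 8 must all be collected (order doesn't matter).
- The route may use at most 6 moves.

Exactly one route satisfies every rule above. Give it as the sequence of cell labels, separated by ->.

9 -> 5 -> 6 -> 7 -> 8 -> 4 -> 3

Any route must reach 4 and 8 and still end at 3 within 6 moves, so the order of the required stops is forced.
Route from 9: up to 5, 3× right (reaching 8), up to 4, left to 3 — 6 moves in all.
Check: all required cells visited; 6 ≤ 6 moves.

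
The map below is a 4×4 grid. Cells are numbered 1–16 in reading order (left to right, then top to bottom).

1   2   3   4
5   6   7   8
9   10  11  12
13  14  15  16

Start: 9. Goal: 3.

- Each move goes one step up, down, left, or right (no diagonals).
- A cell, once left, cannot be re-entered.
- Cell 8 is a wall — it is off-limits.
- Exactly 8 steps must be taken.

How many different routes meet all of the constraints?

Need simple routes of exactly 8 moves from 9 to 3 (Manhattan distance 4, so 2 moves are spent on a detour and 2 undoing it).
Branch systematically from the start, pruning whenever the remaining move budget drops below the Manhattan distance to 3 or differs from it in parity. Grouping the completions by first move — via 5: 2; via 13: 6; via 10: 3 — and summing: 2 + 6 + 3 = 11.
That gives 11 routes.

11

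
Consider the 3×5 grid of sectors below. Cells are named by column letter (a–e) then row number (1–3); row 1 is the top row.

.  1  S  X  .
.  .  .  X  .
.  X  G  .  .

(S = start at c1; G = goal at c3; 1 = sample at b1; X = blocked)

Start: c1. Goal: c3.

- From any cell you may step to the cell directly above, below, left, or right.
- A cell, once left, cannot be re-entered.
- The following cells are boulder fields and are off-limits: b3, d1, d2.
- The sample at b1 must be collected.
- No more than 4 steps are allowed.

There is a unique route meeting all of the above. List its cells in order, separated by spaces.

Any route must reach b1 and still end at c3 within 4 moves, so the order of the required stops is forced.
Route from c1: left 1 to b1, down 1 to b2, right 1 to c2, down 1 to c3 — 4 moves in all.
Check: all required cells visited; 4 ≤ 4 moves.

c1 b1 b2 c2 c3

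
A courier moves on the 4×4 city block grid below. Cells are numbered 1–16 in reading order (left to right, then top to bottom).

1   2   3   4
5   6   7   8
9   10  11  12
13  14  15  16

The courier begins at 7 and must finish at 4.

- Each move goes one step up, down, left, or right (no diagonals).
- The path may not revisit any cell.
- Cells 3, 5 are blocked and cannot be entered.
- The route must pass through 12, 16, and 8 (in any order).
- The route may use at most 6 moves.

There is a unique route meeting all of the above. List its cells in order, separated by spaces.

7 11 15 16 12 8 4

Any route must reach 12, 16, and 8 and still end at 4 within 6 moves, so the order of the required stops is forced.
Route from 7: down 2 to 15, right 1 to 16, up 3 to 4 — 6 moves in all.
Check: all required cells visited; 6 ≤ 6 moves.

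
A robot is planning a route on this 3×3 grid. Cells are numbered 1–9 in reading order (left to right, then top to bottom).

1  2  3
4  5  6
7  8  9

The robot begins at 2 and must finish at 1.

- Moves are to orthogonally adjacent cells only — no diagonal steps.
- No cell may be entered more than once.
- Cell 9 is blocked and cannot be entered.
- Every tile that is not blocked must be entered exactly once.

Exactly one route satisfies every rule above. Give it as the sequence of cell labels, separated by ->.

2 -> 3 -> 6 -> 5 -> 8 -> 7 -> 4 -> 1

Need to visit all 8 open cells exactly once, starting at 2 and ending at 1.
Route from 2: right to 3, down to 6, left to 5, down to 8, left to 7, 2× up (reaching 1) — 7 moves in all.
Check: all 8 open cells covered.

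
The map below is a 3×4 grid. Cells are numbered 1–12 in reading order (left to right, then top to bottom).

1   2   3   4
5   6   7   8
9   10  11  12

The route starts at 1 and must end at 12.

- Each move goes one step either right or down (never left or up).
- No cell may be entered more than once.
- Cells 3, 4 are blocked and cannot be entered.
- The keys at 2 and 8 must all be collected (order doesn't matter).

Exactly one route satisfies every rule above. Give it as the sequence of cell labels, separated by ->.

Moves only go right or down, so the column and row indices never decrease.
Route from 1: right to 2, down to 6, 2× right (reaching 8), down to 12 — 5 moves in all.
Check: all required cells visited.

1 -> 2 -> 6 -> 7 -> 8 -> 12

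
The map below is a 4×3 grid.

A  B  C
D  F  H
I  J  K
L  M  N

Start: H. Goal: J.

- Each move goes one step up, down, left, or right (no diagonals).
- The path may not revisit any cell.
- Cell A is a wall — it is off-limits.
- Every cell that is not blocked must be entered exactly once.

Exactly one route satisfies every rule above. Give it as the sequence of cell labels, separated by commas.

H, C, B, F, D, I, L, M, N, K, J

Need to visit all 11 open cells exactly once, starting at H and ending at J.
Cell D has only two open neighbours (I and F), so the path must pass straight through it: one of those is the cell it's entered from and the other is where it exits.
Route from H: up to C, left to B, down to F, left to D, 2× down (reaching L), 2× right (reaching N), up to K, left to J — 10 moves in all.
Check: all 11 open cells covered.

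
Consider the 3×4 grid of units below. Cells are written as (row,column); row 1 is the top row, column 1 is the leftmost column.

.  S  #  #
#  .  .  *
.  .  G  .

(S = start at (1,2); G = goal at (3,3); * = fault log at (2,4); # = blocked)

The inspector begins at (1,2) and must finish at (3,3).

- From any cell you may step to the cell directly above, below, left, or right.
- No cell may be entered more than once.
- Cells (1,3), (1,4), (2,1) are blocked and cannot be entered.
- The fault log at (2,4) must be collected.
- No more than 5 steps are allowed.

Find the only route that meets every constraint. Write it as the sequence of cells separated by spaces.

(1,2) (2,2) (2,3) (2,4) (3,4) (3,3)

Any route must reach (2,4) and still end at (3,3) within 5 moves, so the order of the required stops is forced.
Route from (1,2): down 1 to (2,2), right 2 to (2,4), down 1 to (3,4), left 1 to (3,3) — 5 moves in all.
Check: all required cells visited; 5 ≤ 5 moves.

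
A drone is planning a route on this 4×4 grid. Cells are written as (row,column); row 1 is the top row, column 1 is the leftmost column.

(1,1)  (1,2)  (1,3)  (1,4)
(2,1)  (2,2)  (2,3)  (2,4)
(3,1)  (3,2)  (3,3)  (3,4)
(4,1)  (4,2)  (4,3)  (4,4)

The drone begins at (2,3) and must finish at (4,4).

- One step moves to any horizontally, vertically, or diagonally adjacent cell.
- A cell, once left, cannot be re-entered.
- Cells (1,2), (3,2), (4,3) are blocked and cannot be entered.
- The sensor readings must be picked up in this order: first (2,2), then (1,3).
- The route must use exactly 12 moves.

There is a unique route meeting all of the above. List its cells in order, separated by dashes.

The waypoints must appear in the order (2,2), (1,3), with no cell reused.
Route from (2,3): down 1 to (3,3), down-left 1 to (4,2), left 1 to (4,1), up 3 to (1,1), down-right 1 to (2,2), up-right 1 to (1,3), right 1 to (1,4), down 3 to (4,4) — 12 moves in all.
Check: order respected ((2,2) at step 7, (1,3) at step 8); 12 moves as required.

(2,3) - (3,3) - (4,2) - (4,1) - (3,1) - (2,1) - (1,1) - (2,2) - (1,3) - (1,4) - (2,4) - (3,4) - (4,4)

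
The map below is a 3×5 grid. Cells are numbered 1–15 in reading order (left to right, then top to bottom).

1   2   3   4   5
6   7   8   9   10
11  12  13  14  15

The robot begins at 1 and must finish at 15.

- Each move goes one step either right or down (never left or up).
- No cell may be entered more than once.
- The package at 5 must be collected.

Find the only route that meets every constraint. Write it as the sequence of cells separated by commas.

1, 2, 3, 4, 5, 10, 15

Moves only go right or down, so the column and row indices never decrease.
Route from 1: right 4 to 5, down 2 to 15 — 6 moves in all.
Check: all required cells visited.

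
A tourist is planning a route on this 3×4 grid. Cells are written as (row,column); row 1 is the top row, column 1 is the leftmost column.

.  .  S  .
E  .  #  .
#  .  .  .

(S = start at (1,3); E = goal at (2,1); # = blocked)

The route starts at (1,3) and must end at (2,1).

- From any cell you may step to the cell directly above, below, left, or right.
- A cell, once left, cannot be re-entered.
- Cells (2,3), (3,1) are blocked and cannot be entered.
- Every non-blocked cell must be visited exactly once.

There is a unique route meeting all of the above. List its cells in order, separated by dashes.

Need to visit all 10 open cells exactly once, starting at (1,3) and ending at (2,1).
Cell (3,4) has only two open neighbours ((2,4) and (3,3)), so the path must pass straight through it: one of those is the cell it's entered from and the other is where it exits.
Route from (1,3): right 1 to (1,4), down 2 to (3,4), left 2 to (3,2), up 2 to (1,2), left 1 to (1,1), down 1 to (2,1) — 9 moves in all.
Check: all 10 open cells covered.

(1,3) - (1,4) - (2,4) - (3,4) - (3,3) - (3,2) - (2,2) - (1,2) - (1,1) - (2,1)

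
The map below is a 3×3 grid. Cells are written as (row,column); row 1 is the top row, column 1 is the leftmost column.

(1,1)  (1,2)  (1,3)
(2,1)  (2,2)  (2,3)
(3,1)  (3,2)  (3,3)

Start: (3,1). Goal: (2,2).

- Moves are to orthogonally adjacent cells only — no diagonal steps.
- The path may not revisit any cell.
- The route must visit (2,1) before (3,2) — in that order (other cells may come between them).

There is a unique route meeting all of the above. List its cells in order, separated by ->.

(3,1) -> (2,1) -> (1,1) -> (1,2) -> (1,3) -> (2,3) -> (3,3) -> (3,2) -> (2,2)

The waypoints must appear in the order (2,1), (3,2), with no cell reused.
Route from (3,1): up 2 to (1,1), right 2 to (1,3), down 2 to (3,3), left 1 to (3,2), up 1 to (2,2) — 8 moves in all.
Check: order respected ((2,1) at step 1, (3,2) at step 7).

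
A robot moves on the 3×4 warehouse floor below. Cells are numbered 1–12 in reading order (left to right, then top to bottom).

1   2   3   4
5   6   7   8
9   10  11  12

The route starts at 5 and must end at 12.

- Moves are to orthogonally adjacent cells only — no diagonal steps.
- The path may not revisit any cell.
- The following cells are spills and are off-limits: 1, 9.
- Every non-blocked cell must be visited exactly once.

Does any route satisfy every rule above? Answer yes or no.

Colour the cells like a checkerboard: each orthogonal step flips colour, so a Hamiltonian route alternates colours. Here there are 4 cells of one colour and 6 of the other, with start on the same colour as the goal — the counts and endpoints can't be arranged into an alternating sequence of length 10, so no Hamiltonian route exists.

no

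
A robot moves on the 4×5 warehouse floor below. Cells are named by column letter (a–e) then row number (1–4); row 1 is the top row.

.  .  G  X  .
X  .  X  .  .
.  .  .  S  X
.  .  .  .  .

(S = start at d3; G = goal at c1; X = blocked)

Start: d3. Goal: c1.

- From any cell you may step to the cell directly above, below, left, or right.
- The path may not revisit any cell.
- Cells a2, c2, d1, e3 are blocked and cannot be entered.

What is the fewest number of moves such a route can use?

5

The Manhattan distance from d3 to c1 is |3−1| + |4−3| = 3, so at least 3 moves are needed.
That bound ignores the blocked cells. Measuring each leg by the fewest moves that actually steer around them (d3→c1: 5) raises the lower bound to 5.
A route of 5 moves exists: d3 → c3 → b3 → b2 → b1 → c1.
Since 5 matches that lower bound, it is optimal.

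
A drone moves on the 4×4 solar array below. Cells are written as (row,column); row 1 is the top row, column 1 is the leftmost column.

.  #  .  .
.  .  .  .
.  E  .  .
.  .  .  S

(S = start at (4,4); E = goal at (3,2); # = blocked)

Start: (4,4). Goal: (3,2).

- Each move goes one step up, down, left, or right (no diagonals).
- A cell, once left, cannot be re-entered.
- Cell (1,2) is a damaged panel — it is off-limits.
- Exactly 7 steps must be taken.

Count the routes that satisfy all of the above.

Need simple routes of exactly 7 moves from (4,4) to (3,2) (Manhattan distance 3, so 2 moves are spent on a detour and 2 undoing it).
Branch systematically from the start, pruning whenever the remaining move budget drops below the Manhattan distance to (3,2) or differs from it in parity. Grouping the completions by first move — via (3,4): 6; via (4,3): 3 — and summing: 6 + 3 = 9.
That gives 9 routes.

9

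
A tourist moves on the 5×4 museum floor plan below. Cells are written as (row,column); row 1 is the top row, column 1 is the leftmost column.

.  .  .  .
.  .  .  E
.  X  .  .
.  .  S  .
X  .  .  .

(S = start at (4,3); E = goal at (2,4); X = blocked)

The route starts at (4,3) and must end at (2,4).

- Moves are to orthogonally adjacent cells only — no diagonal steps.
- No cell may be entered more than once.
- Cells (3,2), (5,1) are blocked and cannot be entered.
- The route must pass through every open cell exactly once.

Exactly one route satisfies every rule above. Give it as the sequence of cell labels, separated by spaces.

(4,3) (3,3) (3,4) (4,4) (5,4) (5,3) (5,2) (4,2) (4,1) (3,1) (2,1) (1,1) (1,2) (2,2) (2,3) (1,3) (1,4) (2,4)

Need to visit all 18 open cells exactly once, starting at (4,3) and ending at (2,4).
Route from (4,3): up 1 to (3,3), right 1 to (3,4), down 2 to (5,4), left 2 to (5,2), up 1 to (4,2), left 1 to (4,1), up 3 to (1,1), right 1 to (1,2), down 1 to (2,2), right 1 to (2,3), up 1 to (1,3), right 1 to (1,4), down 1 to (2,4) — 17 moves in all.
Check: all 18 open cells covered.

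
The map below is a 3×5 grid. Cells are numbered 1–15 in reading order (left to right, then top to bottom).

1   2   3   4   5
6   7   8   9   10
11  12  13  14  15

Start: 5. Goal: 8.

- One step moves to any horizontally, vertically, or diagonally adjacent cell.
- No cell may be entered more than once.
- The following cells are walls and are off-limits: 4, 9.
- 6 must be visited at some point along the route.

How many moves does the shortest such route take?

Any route passes through 6 somewhere between 5 and 8. Summing Chebyshev distances along the two legs (5 → 6 → 8) gives a lower bound of 4 + 2 = 6 moves.
That bound ignores the blocked cells. Measuring each leg by the fewest moves that actually steer around them (5→6: 5; 6→8: 2) raises the lower bound to 7.
A route of 7 moves exists: 5 → 10 → 14 → 13 → 7 → 6 → 2 → 8.
Since 7 matches that lower bound, it is optimal.

7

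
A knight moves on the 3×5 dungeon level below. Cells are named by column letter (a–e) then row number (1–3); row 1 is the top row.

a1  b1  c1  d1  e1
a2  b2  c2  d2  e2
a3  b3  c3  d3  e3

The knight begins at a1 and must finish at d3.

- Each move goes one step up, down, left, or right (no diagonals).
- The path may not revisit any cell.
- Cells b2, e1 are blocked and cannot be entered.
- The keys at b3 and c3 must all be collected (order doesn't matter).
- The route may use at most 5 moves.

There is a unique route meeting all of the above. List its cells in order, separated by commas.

a1, a2, a3, b3, c3, d3

The 5-move cap with required stops at b3, c3 leaves no slack for detours.
Route from a1: down 2 to a3, right 3 to d3 — 5 moves in all.
Check: all required cells visited; 5 ≤ 5 moves.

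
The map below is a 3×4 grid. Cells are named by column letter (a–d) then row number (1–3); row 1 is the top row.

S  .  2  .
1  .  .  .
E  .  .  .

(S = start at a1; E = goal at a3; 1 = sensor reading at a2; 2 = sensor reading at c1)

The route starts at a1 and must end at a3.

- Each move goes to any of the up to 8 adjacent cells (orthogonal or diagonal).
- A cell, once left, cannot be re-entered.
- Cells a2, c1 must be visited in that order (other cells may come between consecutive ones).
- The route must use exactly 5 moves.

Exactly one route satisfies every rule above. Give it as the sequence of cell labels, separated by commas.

a1, a2, b1, c1, b2, a3

The waypoints must appear in the order a2, c1, with no cell reused.
Route from a1: down to a2, up-right to b1, right to c1, 2× down-left (reaching a3) — 5 moves in all.
Check: order respected (1 at step 1, 2 at step 3); 5 moves as required.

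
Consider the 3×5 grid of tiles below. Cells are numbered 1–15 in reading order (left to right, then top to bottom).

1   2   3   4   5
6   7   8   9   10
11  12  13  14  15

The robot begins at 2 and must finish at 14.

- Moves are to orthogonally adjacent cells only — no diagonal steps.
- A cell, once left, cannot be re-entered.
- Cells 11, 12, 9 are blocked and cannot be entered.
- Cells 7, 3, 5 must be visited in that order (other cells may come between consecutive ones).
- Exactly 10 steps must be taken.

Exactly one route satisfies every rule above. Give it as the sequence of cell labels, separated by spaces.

The waypoints must appear in the order 7, 3, 5, with no cell reused.
Route from 2: left to 1, down to 6, 2× right (reaching 8), up to 3, 2× right (reaching 5), 2× down (reaching 15), left to 14 — 10 moves in all.
Check: order respected (7 at step 3, 3 at step 5, 5 at step 7); 10 moves as required.

2 1 6 7 8 3 4 5 10 15 14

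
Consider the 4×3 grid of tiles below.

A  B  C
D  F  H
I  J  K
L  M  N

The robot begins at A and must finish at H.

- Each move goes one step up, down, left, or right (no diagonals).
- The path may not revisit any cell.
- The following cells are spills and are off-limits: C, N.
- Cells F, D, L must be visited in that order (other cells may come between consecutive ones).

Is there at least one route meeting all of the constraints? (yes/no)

yes

One route that works: A → B → F → D → I → L → M → J → K → H.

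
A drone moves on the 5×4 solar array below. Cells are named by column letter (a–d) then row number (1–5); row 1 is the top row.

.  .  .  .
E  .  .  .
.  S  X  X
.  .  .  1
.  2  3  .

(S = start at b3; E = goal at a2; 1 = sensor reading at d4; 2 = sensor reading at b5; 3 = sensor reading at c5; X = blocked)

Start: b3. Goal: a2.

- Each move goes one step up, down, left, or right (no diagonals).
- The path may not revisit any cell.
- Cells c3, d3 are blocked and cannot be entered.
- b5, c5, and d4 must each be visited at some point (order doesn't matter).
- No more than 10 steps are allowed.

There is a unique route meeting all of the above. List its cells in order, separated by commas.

b3, b4, c4, d4, d5, c5, b5, a5, a4, a3, a2

The 10-move cap with required stops at b5, c5, d4 leaves no slack for detours.
Route from b3: down to b4, 2× right (reaching d4), down to d5, 3× left (reaching a5), 3× up (reaching a2) — 10 moves in all.
Check: all required cells visited; 10 ≤ 10 moves.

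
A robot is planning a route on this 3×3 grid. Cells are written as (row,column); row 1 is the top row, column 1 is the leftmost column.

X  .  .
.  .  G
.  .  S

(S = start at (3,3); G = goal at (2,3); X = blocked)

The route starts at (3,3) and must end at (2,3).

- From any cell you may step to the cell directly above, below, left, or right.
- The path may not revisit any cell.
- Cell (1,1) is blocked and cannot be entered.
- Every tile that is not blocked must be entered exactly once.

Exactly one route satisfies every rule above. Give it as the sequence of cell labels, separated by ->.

(3,3) -> (3,2) -> (3,1) -> (2,1) -> (2,2) -> (1,2) -> (1,3) -> (2,3)

Need to visit all 8 open cells exactly once, starting at (3,3) and ending at (2,3).
Cell (1,2) has only two open neighbours ((2,2) and (1,3)), so the path must pass straight through it: one of those is the cell it's entered from and the other is where it exits.
Route from (3,3): 2× left (reaching (3,1)), up to (2,1), right to (2,2), up to (1,2), right to (1,3), down to (2,3) — 7 moves in all.
Check: all 8 open cells covered.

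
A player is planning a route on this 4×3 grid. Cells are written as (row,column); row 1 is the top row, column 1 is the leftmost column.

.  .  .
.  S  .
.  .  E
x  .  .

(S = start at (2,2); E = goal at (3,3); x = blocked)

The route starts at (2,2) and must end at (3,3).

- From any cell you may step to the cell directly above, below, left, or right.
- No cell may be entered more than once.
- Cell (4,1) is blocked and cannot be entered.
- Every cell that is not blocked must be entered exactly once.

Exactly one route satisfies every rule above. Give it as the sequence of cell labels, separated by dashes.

(2,2) - (2,3) - (1,3) - (1,2) - (1,1) - (2,1) - (3,1) - (3,2) - (4,2) - (4,3) - (3,3)

Need to visit all 11 open cells exactly once, starting at (2,2) and ending at (3,3).
Cell (4,3) has only two open neighbours ((3,3) and (4,2)), so the path must pass straight through it: one of those is the cell it's entered from and the other is where it exits.
Route from (2,2): right 1 to (2,3), up 1 to (1,3), left 2 to (1,1), down 2 to (3,1), right 1 to (3,2), down 1 to (4,2), right 1 to (4,3), up 1 to (3,3) — 10 moves in all.
Check: all 11 open cells covered.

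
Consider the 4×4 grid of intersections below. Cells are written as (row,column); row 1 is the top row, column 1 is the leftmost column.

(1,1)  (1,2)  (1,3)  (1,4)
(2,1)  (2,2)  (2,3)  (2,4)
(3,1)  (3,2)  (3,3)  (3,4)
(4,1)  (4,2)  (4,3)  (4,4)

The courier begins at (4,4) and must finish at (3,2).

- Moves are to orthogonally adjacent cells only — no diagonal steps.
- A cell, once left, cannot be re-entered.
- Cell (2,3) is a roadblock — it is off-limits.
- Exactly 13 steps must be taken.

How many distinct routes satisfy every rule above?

6

Need simple routes of exactly 13 moves from (4,4) to (3,2) (Manhattan distance 3, so 5 moves are spent on a detour and 5 undoing it).
Enumerating: (4,4) (3,4) (2,4) (1,4) (1,3) (1,2) (2,2) (2,1) (3,1) (4,1) (4,2) (4,3) (3,3) (3,2) | (4,4) (3,4) (2,4) (1,4) (1,3) (1,2) (1,1) (2,1) (3,1) (4,1) (4,2) (4,3) (3,3) (3,2) | (4,4) (4,3) (3,3) (3,4) (2,4) (1,4) (1,3) (1,2) (2,2) (2,1) (3,1) (4,1) (4,2) (3,2) | (4,4) (4,3) (3,3) (3,4) (2,4) (1,4) (1,3) (1,2) (1,1) (2,1) (3,1) (4,1) (4,2) (3,2) | (4,4) (4,3) (4,2) (4,1) (3,1) (2,1) (1,1) (1,2) (1,3) (1,4) (2,4) (3,4) (3,3) (3,2) | (4,4) (4,3) (4,2) (4,1) (3,1) (2,1) (2,2) (1,2) (1,3) (1,4) (2,4) (3,4) (3,3) (3,2).
That gives 6 routes.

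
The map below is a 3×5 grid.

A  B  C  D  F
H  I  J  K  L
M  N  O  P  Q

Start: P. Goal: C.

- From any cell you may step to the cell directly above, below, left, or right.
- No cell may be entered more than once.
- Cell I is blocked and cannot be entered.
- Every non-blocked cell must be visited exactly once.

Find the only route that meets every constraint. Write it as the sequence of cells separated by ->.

Need to visit all 14 open cells exactly once, starting at P and ending at C.
Cell Q has only two open neighbours (L and P), so the path must pass straight through it: one of those is the cell it's entered from and the other is where it exits.
Route from P: right to Q, 2× up (reaching F), left to D, down to K, left to J, down to O, 2× left (reaching M), 2× up (reaching A), 2× right (reaching C) — 13 moves in all.
Check: all 14 open cells covered.

P -> Q -> L -> F -> D -> K -> J -> O -> N -> M -> H -> A -> B -> C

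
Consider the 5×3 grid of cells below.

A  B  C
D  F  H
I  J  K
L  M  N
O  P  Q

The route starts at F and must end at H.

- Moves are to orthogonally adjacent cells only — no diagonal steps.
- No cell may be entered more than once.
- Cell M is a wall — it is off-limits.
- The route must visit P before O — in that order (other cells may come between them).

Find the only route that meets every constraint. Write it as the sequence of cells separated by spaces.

The waypoints must appear in the order P, O, with no cell reused.
Route from F: down to J, right to K, 2× down (reaching Q), 2× left (reaching O), 4× up (reaching A), 2× right (reaching C), down to H — 13 moves in all.
Check: order respected (P at step 5, O at step 6).

F J K N Q P O L I D A B C H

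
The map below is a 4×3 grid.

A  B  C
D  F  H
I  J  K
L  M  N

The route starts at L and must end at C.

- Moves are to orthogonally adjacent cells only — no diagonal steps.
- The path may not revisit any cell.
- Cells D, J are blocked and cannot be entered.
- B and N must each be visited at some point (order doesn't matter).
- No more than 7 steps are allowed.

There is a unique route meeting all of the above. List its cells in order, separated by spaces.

L M N K H F B C

The 7-move cap with required stops at B, N leaves no slack for detours.
Route from L: right 2 to N, up 2 to H, left 1 to F, up 1 to B, right 1 to C — 7 moves in all.
Check: all required cells visited; 7 ≤ 7 moves.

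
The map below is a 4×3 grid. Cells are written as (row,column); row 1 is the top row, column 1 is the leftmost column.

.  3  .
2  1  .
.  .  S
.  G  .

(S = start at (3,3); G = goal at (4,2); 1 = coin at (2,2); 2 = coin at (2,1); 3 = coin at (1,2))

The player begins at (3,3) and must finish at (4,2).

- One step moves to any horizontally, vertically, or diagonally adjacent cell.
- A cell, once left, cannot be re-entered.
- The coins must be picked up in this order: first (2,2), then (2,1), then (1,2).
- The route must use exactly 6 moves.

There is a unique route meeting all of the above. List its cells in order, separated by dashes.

(3,3) - (2,2) - (2,1) - (1,2) - (2,3) - (3,2) - (4,2)

The waypoints must appear in the order (2,2), (2,1), (1,2), with no cell reused.
Route from (3,3): up-left to (2,2), left to (2,1), up-right to (1,2), down-right to (2,3), down-left to (3,2), down to (4,2) — 6 moves in all.
Check: order respected (1 at step 1, 2 at step 2, 3 at step 3); 6 moves as required.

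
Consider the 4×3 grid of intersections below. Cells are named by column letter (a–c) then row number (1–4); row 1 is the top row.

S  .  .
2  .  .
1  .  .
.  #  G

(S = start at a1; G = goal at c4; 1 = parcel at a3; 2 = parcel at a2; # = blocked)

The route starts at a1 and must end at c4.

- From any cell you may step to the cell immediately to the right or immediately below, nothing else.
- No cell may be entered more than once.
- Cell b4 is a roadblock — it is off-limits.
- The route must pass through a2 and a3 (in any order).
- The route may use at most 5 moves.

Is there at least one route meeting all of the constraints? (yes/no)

One route that works: a1 → a2 → a3 → b3 → c3 → c4.

yes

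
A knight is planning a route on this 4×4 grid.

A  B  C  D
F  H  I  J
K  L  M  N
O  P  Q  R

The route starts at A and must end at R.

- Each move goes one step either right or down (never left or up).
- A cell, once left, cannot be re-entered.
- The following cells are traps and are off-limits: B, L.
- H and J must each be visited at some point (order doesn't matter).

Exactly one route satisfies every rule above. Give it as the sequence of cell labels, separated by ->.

A -> F -> H -> I -> J -> N -> R

Moves only go right or down, so the column and row indices never decrease.
Route from A: down 1 to F, right 3 to J, down 2 to R — 6 moves in all.
Check: all required cells visited.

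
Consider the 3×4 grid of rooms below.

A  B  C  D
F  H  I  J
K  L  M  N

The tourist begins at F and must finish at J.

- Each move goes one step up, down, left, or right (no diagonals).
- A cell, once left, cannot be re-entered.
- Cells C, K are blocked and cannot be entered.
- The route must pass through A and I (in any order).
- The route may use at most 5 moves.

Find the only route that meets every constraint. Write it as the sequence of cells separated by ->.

The 5-move cap with required stops at A, I leaves no slack for detours.
Route from F: up to A, right to B, down to H, 2× right (reaching J) — 5 moves in all.
Check: all required cells visited; 5 ≤ 5 moves.

F -> A -> B -> H -> I -> J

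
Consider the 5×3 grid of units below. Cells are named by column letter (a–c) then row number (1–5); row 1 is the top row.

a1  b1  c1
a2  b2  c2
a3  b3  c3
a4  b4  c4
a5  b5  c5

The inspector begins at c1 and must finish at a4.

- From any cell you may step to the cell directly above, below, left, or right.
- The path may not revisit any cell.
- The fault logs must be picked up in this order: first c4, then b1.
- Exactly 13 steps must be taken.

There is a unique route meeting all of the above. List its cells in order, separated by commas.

The waypoints must appear in the order c4, b1, with no cell reused.
Route from c1: 4× down (reaching c5), left to b5, 4× up (reaching b1), left to a1, 3× down (reaching a4) — 13 moves in all.
Check: order respected (c4 at step 3, b1 at step 9); 13 moves as required.

c1, c2, c3, c4, c5, b5, b4, b3, b2, b1, a1, a2, a3, a4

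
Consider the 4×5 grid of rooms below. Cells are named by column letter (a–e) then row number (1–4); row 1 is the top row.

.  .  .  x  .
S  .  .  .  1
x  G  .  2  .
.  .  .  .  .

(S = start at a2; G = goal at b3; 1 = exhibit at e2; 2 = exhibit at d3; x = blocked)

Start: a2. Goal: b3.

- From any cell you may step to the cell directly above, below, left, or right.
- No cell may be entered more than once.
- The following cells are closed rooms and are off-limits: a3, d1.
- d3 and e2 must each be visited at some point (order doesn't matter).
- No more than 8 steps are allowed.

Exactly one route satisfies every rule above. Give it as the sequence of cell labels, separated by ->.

The 8-move cap with required stops at d3, e2 leaves no slack for detours.
Route from a2: right 4 to e2, down 1 to e3, left 3 to b3 — 8 moves in all.
Check: all required cells visited; 8 ≤ 8 moves.

a2 -> b2 -> c2 -> d2 -> e2 -> e3 -> d3 -> c3 -> b3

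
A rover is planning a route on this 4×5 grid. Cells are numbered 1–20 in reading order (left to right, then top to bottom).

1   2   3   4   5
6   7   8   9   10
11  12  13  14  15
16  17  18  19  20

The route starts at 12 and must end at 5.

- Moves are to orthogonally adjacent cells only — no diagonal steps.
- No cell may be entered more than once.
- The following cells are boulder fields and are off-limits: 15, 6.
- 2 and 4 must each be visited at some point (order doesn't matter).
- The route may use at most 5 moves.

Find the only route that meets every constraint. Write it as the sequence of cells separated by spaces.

The budget equals the shortest possible length, so every move has to be on a shortest route through the required cells.
Route from 12: up 2 to 2, right 3 to 5 — 5 moves in all.
Check: all required cells visited; 5 ≤ 5 moves.

12 7 2 3 4 5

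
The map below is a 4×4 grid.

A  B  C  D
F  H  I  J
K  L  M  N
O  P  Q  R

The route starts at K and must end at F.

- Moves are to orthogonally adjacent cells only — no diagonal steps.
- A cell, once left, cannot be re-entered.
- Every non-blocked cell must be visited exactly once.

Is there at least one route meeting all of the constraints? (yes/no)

yes

One route that works: K → O → P → L → H → I → M → Q → R → N → J → D → C → B → A → F.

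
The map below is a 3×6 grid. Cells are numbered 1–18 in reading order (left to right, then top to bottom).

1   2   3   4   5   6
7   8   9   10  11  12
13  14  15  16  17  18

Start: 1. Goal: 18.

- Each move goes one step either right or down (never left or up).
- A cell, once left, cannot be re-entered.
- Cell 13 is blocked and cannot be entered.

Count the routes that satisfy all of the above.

20

A right/down-only route from 1 to 18 makes exactly 2 down-moves and 5 right-moves in some order.
With no other constraints that would be C(7,2) = 21 routes.
Subtract routes through each blocked cell (inclusion–exclusion for overlaps): − through 13: 1 → 20.
That gives 20 routes.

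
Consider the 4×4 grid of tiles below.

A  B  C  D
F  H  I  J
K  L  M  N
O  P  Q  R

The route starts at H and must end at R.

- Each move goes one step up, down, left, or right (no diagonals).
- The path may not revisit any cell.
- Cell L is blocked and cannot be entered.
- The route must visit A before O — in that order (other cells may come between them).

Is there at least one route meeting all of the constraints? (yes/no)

One route that works: H → B → A → F → K → O → P → Q → R.

yes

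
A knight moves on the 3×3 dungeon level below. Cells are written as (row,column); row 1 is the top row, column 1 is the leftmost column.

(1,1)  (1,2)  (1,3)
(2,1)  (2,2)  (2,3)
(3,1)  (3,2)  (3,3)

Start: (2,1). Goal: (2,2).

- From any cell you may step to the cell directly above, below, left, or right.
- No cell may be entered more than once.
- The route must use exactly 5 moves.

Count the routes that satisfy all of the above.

Need simple routes of exactly 5 moves from (2,1) to (2,2) (Manhattan distance 1, so 2 moves are spent on a detour and 2 undoing it).
Enumerating: (2,1) (1,1) (1,2) (1,3) (2,3) (2,2) | (2,1) (3,1) (3,2) (3,3) (2,3) (2,2).
That gives 2 routes.

2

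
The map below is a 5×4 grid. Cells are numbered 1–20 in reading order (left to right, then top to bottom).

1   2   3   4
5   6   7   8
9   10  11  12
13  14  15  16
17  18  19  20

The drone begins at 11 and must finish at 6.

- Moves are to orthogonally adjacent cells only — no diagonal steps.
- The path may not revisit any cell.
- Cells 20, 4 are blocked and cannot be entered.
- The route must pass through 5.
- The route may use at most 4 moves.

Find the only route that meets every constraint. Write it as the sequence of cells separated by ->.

11 -> 10 -> 9 -> 5 -> 6

The 4-move cap with required stops at 5 leaves no slack for detours.
Route from 11: 2× left (reaching 9), up to 5, right to 6 — 4 moves in all.
Check: all required cells visited; 4 ≤ 4 moves.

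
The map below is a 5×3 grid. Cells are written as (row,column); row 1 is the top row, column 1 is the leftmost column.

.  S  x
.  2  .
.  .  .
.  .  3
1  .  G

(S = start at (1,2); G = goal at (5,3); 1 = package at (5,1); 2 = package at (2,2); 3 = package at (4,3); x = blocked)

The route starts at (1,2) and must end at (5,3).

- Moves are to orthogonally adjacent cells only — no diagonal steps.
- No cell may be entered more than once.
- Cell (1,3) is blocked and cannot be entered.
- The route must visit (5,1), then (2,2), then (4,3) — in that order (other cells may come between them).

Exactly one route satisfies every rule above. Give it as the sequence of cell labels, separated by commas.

The waypoints must appear in the order (5,1), (2,2), (4,3), with no cell reused.
Route from (1,2): left 1 to (1,1), down 4 to (5,1), right 1 to (5,2), up 3 to (2,2), right 1 to (2,3), down 3 to (5,3) — 13 moves in all.
Check: order respected (1 at step 5, 2 at step 9, 3 at step 12).

(1,2), (1,1), (2,1), (3,1), (4,1), (5,1), (5,2), (4,2), (3,2), (2,2), (2,3), (3,3), (4,3), (5,3)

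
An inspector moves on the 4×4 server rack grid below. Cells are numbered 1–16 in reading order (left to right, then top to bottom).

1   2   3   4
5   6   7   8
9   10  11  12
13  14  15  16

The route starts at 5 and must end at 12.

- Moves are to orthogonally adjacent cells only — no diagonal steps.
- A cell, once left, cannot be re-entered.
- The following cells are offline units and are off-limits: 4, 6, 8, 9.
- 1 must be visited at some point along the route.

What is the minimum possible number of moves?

Any route passes through 1 somewhere between 5 and 12. Summing Manhattan distances along the two legs (5 → 1 → 12) gives a lower bound of 1 + 5 = 6 moves.
A route of 6 moves achieves this: 5 → 1 → 2 → 3 → 7 → 11 → 12.
Since 6 matches the lower bound, it is optimal.

6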